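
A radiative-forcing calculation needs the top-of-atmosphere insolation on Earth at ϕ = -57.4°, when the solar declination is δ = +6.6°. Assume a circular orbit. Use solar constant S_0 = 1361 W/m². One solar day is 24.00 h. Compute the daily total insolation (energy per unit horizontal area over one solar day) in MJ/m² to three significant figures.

14.7 MJ/m²

cos h₀ = −tan(-57.4°) tan(+6.600°) = 0.1809, h₀ = 1.3889 rad.
Bracket: h₀ sin ϕ sin δ + cos ϕ cos δ sin h₀ = 1.3889×-0.84245×0.11494 + 0.53877×0.99337×0.98350 = -0.134489 + 0.526367 = 0.391878.
Q̄ = (S_0/π) × [bracket] = (1361/π) × 0.391878 = 169.77 W/m².
Daily total = Q̄ × 24.00 h × 3600 s/h = 169.77 × 24.00 × 3600 / 10⁶ = 14.67 MJ/m².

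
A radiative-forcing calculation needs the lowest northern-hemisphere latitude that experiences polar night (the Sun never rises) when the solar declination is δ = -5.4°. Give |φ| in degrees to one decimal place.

|φ| = 84.6°

Polar night requires cos H₀ = −tan φ tan δ ≥ 1, i.e. tan φ tan δ ≤ −1.
The boundary is |tan φ| · |tan δ| = 1, so |φ| = 90° − |δ| = 90° − 5.4° = 84.6° in the northern hemisphere.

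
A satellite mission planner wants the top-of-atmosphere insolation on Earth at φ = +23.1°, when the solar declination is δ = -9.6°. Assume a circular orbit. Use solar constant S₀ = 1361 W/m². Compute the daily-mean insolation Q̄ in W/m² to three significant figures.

Q̄ ≈ 349 W/m²

cos H₀ = −tan(+23.1°) tan(-9.600°) = 0.0721, H₀ = 1.4986 rad.
Bracket: H₀ sin φ sin δ + cos φ cos δ sin H₀ = 1.4986×0.39234×-0.16677 + 0.91982×0.98600×0.99739 = -0.098054 + 0.904575 = 0.806521.
Q̄ = (S₀/π) × [bracket] = (1361/π) × 0.806521 = 349.4 W/m².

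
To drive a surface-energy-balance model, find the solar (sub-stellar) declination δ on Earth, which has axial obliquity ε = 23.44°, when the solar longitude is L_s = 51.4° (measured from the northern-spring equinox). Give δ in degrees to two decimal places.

sin δ = sin ε · sin L_s = sin 23.44° × sin 51.4° = 0.310880.
δ = arcsin(0.310880) = +18.11°.

δ = +18.11°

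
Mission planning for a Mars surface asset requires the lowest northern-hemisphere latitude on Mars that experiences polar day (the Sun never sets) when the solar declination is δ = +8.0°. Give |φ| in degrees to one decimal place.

|φ| = 82.0°

Polar day requires cos H₀ = −tan φ tan δ ≤ −1, i.e. tan φ tan δ ≥ 1.
The boundary is |tan φ| · |tan δ| = 1, so |φ| = 90° − |δ| = 90° − 8.0° = 82.0° in the northern hemisphere.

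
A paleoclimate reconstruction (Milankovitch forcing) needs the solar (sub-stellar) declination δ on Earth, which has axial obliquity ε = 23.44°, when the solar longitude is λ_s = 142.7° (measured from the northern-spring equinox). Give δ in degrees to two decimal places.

δ = +13.95°

sin δ = sin ε · sin λ_s = sin 23.44° × sin 142.7° = 0.241055.
δ = arcsin(0.241055) = +13.95°.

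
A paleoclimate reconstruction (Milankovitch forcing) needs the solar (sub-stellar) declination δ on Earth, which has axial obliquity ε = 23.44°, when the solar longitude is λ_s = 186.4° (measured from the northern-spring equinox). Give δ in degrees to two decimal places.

δ = -2.54°

sin δ = sin ε · sin λ_s = sin 23.44° × sin 186.4° = -0.044341.
δ = arcsin(-0.044341) = -2.54°.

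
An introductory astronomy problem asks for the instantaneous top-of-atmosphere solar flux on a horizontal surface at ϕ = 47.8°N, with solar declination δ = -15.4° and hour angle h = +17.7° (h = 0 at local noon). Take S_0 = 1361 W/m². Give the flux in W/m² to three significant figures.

572 W/m²

cos θ_z = sin ϕ sin δ + cos ϕ cos δ cos h = -0.196725 + 0.616946 = 0.420221.
Flux = S_0 · cos θ_z = 1361 × 0.420221 = 571.9 W/m².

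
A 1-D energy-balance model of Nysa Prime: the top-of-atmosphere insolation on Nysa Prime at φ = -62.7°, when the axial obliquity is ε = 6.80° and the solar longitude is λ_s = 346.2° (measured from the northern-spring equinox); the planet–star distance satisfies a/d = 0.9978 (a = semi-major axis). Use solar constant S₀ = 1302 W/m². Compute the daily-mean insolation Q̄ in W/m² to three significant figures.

Solar declination: sin δ = sin ε · sin λ_s = sin 6.80° × sin 346.2° = -0.02824, so δ = -1.618°.
cos H₀ = −tan(-62.7°) tan(-1.618°) = -0.0547, H₀ = 1.6256 rad.
Bracket: H₀ sin φ sin δ + cos φ cos δ sin H₀ = 1.6256×-0.88862×-0.02824 + 0.45865×0.99960×0.99850 = 0.040794 + 0.457779 = 0.498573.
Inverse-square distance factor (a/d)² = 0.9978² = 0.995605.
Q̄ = (S₀/π) × 0.995605 × [bracket] = (1302/π) × 0.995605 × 0.498573 = 205.7 W/m².

Q̄ ≈ 206 W/m²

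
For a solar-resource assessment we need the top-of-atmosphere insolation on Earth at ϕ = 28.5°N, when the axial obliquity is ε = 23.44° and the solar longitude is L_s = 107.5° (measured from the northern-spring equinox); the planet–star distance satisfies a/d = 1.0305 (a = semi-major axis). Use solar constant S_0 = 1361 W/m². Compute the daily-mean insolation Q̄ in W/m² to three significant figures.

Q̄ ≈ 514 W/m²

Solar declination: sin δ = sin ε · sin L_s = sin 23.44° × sin 107.5° = 0.37938, so δ = +22.295°.
cos h₀ = −tan(+28.5°) tan(+22.295°) = -0.2226, h₀ = 1.7953 rad.
Bracket: h₀ sin ϕ sin δ + cos ϕ cos δ sin h₀ = 1.7953×0.47716×0.37938 + 0.87882×0.92524×0.97490 = 0.324994 + 0.792710 = 1.117704.
Inverse-square distance factor (a/d)² = 1.0305² = 1.061930.
Q̄ = (S_0/π) × 1.061930 × [bracket] = (1361/π) × 1.061930 × 1.117704 = 514.2 W/m².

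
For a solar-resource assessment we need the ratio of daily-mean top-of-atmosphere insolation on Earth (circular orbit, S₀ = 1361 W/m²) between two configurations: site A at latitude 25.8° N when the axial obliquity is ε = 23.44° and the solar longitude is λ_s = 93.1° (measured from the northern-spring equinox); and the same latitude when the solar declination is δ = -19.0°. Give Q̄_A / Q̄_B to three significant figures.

— Configuration A (φ=+25.8°):
Solar declination: sin δ = sin ε · sin λ_s = sin 23.44° × sin 93.1° = 0.39721, so δ = +23.404°.
cos H₀ = −tan(+25.8°) tan(+23.404°) = -0.2092, H₀ = 1.7816 rad.
Bracket: H₀ sin φ sin δ + cos φ cos δ sin H₀ = 1.7816×0.43523×0.39721 + 0.90032×0.91773×0.97787 = 0.307999 + 0.807966 = 1.115965.
Q̄ = (S₀/π) × [bracket] = (1361/π) × 1.115965 = 483.46 W/m².
— Configuration B (φ=+25.8°):
cos H₀ = −tan(+25.8°) tan(-19.000°) = 0.1665, H₀ = 1.4036 rad.
Bracket: H₀ sin φ sin δ + cos φ cos δ sin H₀ = 1.4036×0.43523×-0.32557 + 0.90032×0.94552×0.98605 = -0.198887 + 0.839395 = 0.640508.
Q̄ = (S₀/π) × [bracket] = (1361/π) × 0.640508 = 277.48 W/m².
Ratio Q̄_A / Q̄_B = 483.46 / 277.48 = 1.742.

Q̄_A / Q̄_B ≈ 1.74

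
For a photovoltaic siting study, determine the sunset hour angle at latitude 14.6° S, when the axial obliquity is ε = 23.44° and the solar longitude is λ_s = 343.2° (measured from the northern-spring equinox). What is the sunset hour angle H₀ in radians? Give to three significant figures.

H₀ = 1.60 rad

Solar declination: sin δ = sin ε · sin λ_s = sin 23.44° × sin 343.2° = -0.11497, so δ = -6.602°.
cos H₀ = −tan φ · tan δ = −tan(-14.6°) × tan(-6.602°) = -0.0301, so H₀ = 1.6009 rad = 91.73°.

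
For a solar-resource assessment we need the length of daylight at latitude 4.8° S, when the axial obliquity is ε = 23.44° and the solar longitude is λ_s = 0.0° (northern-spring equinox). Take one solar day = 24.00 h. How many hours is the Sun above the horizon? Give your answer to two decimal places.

Solar declination: sin δ = sin ε · sin λ_s = sin 23.44° × sin 0.0° = 0.00000, so δ = +0.000°.
cos H₀ = −tan φ · tan δ = −tan(-4.8°) × tan(+0.000°) = 0.0000, so H₀ = 1.5708 rad = 90.00°.
Daylight = 2H₀/(2π) × 24.00 h = (1.5708/π) × 24.00 = 12.00 h.

12.00 h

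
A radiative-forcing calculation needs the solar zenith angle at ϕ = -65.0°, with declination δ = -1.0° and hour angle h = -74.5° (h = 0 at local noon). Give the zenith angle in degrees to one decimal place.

cos θ_z = sin ϕ sin δ + cos ϕ cos δ cos h = 0.015817 + 0.112923 = 0.128740.
θ_z = arccos(0.128740) = 82.6°.

θ_z = 82.6°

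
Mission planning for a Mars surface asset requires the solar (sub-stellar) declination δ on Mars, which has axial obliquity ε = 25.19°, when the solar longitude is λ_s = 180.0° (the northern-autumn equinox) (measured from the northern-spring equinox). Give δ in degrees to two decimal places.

sin δ = sin ε · sin λ_s = sin 25.19° × sin 180.0° = 0.000000.
δ = arcsin(0.000000) = +0.00°.

δ = +0.00°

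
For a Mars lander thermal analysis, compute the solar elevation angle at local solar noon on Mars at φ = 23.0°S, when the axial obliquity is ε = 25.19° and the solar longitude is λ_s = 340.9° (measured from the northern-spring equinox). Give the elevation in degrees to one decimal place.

75.0°

Solar declination: sin δ = sin ε · sin λ_s = sin 25.19° × sin 340.9° = -0.13927, so δ = -8.006°.
At local noon the hour angle is zero, so the zenith angle equals |φ − δ| = |-23.0° − (-8.006°)| = 14.994°.
Elevation = 90° − 14.994° = 75.0°.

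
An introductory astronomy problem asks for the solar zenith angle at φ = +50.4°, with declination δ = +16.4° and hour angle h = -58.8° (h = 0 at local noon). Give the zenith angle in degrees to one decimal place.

θ_z = 57.7°

cos θ_z = sin φ sin δ + cos φ cos δ cos h = 0.217548 + 0.316768 = 0.534316.
θ_z = arccos(0.534316) = 57.7°.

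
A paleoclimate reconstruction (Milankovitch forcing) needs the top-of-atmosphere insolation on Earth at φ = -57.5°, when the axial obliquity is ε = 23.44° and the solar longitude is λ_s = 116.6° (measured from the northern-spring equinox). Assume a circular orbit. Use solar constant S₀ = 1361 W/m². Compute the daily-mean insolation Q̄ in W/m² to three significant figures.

Q̄ ≈ 53.5 W/m²

Solar declination: sin δ = sin ε · sin λ_s = sin 23.44° × sin 116.6° = 0.35568, so δ = +20.835°.
cos H₀ = −tan(-57.5°) tan(+20.835°) = 0.5974, H₀ = 0.9306 rad.
Bracket: H₀ sin φ sin δ + cos φ cos δ sin H₀ = 0.9306×-0.84339×0.35568 + 0.53730×0.93461×0.80196 = -0.279159 + 0.402717 = 0.123558.
Q̄ = (S₀/π) × [bracket] = (1361/π) × 0.123558 = 53.53 W/m².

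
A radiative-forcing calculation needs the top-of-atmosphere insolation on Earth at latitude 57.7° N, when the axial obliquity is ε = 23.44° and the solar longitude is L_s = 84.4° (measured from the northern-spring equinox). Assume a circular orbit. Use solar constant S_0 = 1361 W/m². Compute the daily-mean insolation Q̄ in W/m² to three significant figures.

Solar declination: sin δ = sin ε · sin L_s = sin 23.44° × sin 84.4° = 0.39589, so δ = +23.321°.
cos h₀ = −tan(+57.7°) tan(+23.321°) = -0.6820, h₀ = 2.3212 rad.
Bracket: h₀ sin ϕ sin δ + cos ϕ cos δ sin h₀ = 2.3212×0.84526×0.39589 + 0.53435×0.91830×0.73140 = 0.776743 + 0.358893 = 1.135636.
Q̄ = (S_0/π) × [bracket] = (1361/π) × 1.135636 = 492.0 W/m².

Q̄ ≈ 492 W/m²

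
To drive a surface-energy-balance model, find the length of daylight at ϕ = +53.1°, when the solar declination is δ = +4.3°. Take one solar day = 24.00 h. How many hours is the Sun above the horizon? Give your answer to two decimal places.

cos h₀ = −tan ϕ · tan δ = −tan(+53.1°) × tan(+4.300°) = -0.1001, so h₀ = 1.6711 rad = 95.75°.
Daylight = 2h₀/(2π) × 24.00 h = (1.6711/π) × 24.00 = 12.77 h.

12.77 h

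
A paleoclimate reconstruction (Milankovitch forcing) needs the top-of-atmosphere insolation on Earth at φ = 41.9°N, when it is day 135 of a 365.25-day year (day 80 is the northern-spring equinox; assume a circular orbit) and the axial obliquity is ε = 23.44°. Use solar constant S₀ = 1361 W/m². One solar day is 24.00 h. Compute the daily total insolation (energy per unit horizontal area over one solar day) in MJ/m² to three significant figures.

40.3 MJ/m²

Solar longitude: λ_s = 360° × (135 − 80)/365.25 = 54.209°.
sin δ = sin 23.44° × sin 54.209° = 0.32267, so δ = +18.824°.
cos H₀ = −tan(+41.9°) tan(+18.824°) = -0.3059, H₀ = 1.8817 rad.
Bracket: H₀ sin φ sin δ + cos φ cos δ sin H₀ = 1.8817×0.66783×0.32267 + 0.74431×0.94651×0.95207 = 0.405485 + 0.670730 = 1.076215.
Q̄ = (S₀/π) × [bracket] = (1361/π) × 1.076215 = 466.24 W/m².
Daily total = Q̄ × 24.00 h × 3600 s/h = 466.24 × 24.00 × 3600 / 10⁶ = 40.28 MJ/m².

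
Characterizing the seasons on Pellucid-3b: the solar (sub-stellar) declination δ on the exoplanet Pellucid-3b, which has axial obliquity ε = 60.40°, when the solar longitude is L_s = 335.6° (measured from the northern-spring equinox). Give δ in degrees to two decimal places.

δ = -21.05°

sin δ = sin ε · sin L_s = sin 60.40° × sin 335.6° = -0.359192.
δ = arcsin(-0.359192) = -21.05°.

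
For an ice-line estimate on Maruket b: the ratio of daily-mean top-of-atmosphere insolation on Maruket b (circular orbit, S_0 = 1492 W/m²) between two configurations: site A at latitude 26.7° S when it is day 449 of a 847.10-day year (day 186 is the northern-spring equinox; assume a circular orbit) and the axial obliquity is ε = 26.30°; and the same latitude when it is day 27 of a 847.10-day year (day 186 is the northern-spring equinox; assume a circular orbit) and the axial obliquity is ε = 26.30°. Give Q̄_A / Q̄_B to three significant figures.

Q̄_A / Q̄_B ≈ 0.484

— Configuration A (ϕ=-26.7°):
Solar longitude: L_s = 360° × (449 − 186)/847.10 = 111.770°.
sin δ = sin 26.30° × sin 111.770° = 0.41147, so δ = +24.297°.
cos h₀ = −tan(-26.7°) tan(+24.297°) = 0.2271, h₀ = 1.3417 rad.
Bracket: h₀ sin ϕ sin δ + cos ϕ cos δ sin h₀ = 1.3417×-0.44932×0.41147 + 0.89337×0.91142×0.97388 = -0.248056 + 0.792967 = 0.544911.
Q̄ = (S_0/π) × [bracket] = (1492/π) × 0.544911 = 258.79 W/m².
— Configuration B (ϕ=-26.7°):
Solar longitude: L_s = 360° × (27 − 186)/847.10 = -67.572°, i.e. -67.572° + 360° = 292.428°.
sin δ = sin 26.30° × sin 292.428° = -0.40956, so δ = -24.177°.
cos h₀ = −tan(-26.7°) tan(-24.177°) = -0.2258, h₀ = 1.7986 rad.
Bracket: h₀ sin ϕ sin δ + cos ϕ cos δ sin h₀ = 1.7986×-0.44932×-0.40956 + 0.89337×0.91228×0.97418 = 0.330985 + 0.793960 = 1.124945.
Q̄ = (S_0/π) × [bracket] = (1492/π) × 1.124945 = 534.26 W/m².
Ratio Q̄_A / Q̄_B = 258.79 / 534.26 = 0.4844.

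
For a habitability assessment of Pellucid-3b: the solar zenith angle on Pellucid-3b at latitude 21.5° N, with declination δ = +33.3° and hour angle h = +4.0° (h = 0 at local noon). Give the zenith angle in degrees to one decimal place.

θ_z = 12.3°

cos θ_z = sin ϕ sin δ + cos ϕ cos δ cos h = 0.201218 + 0.775756 = 0.976974.
θ_z = arccos(0.976974) = 12.3°.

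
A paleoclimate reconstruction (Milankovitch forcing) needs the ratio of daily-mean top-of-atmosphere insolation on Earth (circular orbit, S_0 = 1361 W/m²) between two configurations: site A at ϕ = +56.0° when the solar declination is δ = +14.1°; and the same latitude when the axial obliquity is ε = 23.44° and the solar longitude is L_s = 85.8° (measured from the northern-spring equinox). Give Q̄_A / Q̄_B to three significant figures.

— Configuration A (ϕ=+56.0°):
cos h₀ = −tan(+56.0°) tan(+14.100°) = -0.3724, h₀ = 1.9524 rad.
Bracket: h₀ sin ϕ sin δ + cos ϕ cos δ sin h₀ = 1.9524×0.82904×0.24362 + 0.55919×0.96987×0.92807 = 0.394328 + 0.503331 = 0.897659.
Q̄ = (S_0/π) × [bracket] = (1361/π) × 0.897659 = 388.88 W/m².
— Configuration B (ϕ=+56.0°):
Solar declination: sin δ = sin ε · sin L_s = sin 23.44° × sin 85.8° = 0.39672, so δ = +23.373°.
cos h₀ = −tan(+56.0°) tan(+23.373°) = -0.6407, h₀ = 2.2663 rad.
Bracket: h₀ sin ϕ sin δ + cos ϕ cos δ sin h₀ = 2.2663×0.82904×0.39672 + 0.55919×0.91794×0.76776 = 0.745379 + 0.394093 = 1.139472.
Q̄ = (S_0/π) × [bracket] = (1361/π) × 1.139472 = 493.64 W/m².
Ratio Q̄_A / Q̄_B = 388.88 / 493.64 = 0.7878.

Q̄_A / Q̄_B ≈ 0.788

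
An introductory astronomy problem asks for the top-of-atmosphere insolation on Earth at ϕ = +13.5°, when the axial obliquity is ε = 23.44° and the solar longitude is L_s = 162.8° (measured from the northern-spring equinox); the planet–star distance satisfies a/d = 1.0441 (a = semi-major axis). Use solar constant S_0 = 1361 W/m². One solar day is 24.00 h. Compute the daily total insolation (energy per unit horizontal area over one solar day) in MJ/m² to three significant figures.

Solar declination: sin δ = sin ε · sin L_s = sin 23.44° × sin 162.8° = 0.11763, so δ = +6.755°.
cos h₀ = −tan(+13.5°) tan(+6.755°) = -0.0284, h₀ = 1.5992 rad.
Bracket: h₀ sin ϕ sin δ + cos ϕ cos δ sin h₀ = 1.5992×0.23345×0.11763 + 0.97237×0.99306×0.99960 = 0.043915 + 0.965236 = 1.009151.
Inverse-square distance factor (a/d)² = 1.0441² = 1.090145.
Q̄ = (S_0/π) × 1.090145 × [bracket] = (1361/π) × 1.090145 × 1.009151 = 476.59 W/m².
Daily total = Q̄ × 24.00 h × 3600 s/h = 476.59 × 24.00 × 3600 / 10⁶ = 41.18 MJ/m².

41.2 MJ/m²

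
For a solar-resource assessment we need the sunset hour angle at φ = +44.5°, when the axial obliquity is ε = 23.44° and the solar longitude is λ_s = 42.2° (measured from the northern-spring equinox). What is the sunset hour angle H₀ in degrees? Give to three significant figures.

H₀ = 106°

Solar declination: sin δ = sin ε · sin λ_s = sin 23.44° × sin 42.2° = 0.26720, so δ = +15.498°.
cos H₀ = −tan φ · tan δ = −tan(+44.5°) × tan(+15.498°) = -0.2725, so H₀ = 1.8468 rad = 105.81°.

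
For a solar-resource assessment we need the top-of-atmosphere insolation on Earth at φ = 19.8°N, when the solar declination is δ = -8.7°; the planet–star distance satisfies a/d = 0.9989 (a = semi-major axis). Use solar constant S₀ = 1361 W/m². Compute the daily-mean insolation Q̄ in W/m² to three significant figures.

cos H₀ = −tan(+19.8°) tan(-8.700°) = 0.0551, H₀ = 1.5157 rad.
Bracket: H₀ sin φ sin δ + cos φ cos δ sin H₀ = 1.5157×0.33874×-0.15126 + 0.94088×0.98849×0.99848 = -0.077661 + 0.928637 = 0.850976.
Inverse-square distance factor (a/d)² = 0.9989² = 0.997801.
Q̄ = (S₀/π) × 0.997801 × [bracket] = (1361/π) × 0.997801 × 0.850976 = 367.8 W/m².

Q̄ ≈ 368 W/m²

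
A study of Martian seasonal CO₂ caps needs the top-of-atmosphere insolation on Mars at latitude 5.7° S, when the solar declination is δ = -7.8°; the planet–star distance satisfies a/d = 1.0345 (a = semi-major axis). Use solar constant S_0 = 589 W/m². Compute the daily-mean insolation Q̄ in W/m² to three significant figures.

cos h₀ = −tan(-5.7°) tan(-7.800°) = -0.0137, h₀ = 1.5845 rad.
Bracket: h₀ sin ϕ sin δ + cos ϕ cos δ sin h₀ = 1.5845×-0.09932×-0.13572 + 0.99506×0.99075×0.99991 = 0.021359 + 0.985767 = 1.007126.
Inverse-square distance factor (a/d)² = 1.0345² = 1.070190.
Q̄ = (S_0/π) × 1.070190 × [bracket] = (589/π) × 1.070190 × 1.007126 = 202.1 W/m².

Q̄ ≈ 202 W/m²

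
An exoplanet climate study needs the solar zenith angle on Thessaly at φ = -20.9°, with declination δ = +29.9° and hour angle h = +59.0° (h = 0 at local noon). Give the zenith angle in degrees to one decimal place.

cos θ_z = sin φ sin δ + cos φ cos δ cos h = -0.177830 + 0.417108 = 0.239278.
θ_z = arccos(0.239278) = 76.2°.

θ_z = 76.2°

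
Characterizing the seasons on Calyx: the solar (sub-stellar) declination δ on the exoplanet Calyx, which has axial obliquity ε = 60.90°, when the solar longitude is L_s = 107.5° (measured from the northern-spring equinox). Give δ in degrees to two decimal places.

sin δ = sin ε · sin L_s = sin 60.90° × sin 107.5° = 0.833331.
δ = arcsin(0.833331) = +56.44°.

δ = +56.44°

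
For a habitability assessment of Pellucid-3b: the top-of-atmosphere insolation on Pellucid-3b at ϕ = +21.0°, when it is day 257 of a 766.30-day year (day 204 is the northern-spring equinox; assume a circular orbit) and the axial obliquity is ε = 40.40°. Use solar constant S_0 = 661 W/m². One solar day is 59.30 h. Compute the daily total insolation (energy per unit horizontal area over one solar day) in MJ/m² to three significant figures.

Solar longitude: L_s = 360° × (257 − 204)/766.30 = 24.899°.
sin δ = sin 40.40° × sin 24.899° = 0.27287, so δ = +15.835°.
cos h₀ = −tan(+21.0°) tan(+15.835°) = -0.1089, h₀ = 1.6799 rad.
Bracket: h₀ sin ϕ sin δ + cos ϕ cos δ sin h₀ = 1.6799×0.35837×0.27287 + 0.93358×0.96205×0.99406 = 0.164275 + 0.892816 = 1.057091.
Q̄ = (S_0/π) × [bracket] = (661/π) × 1.057091 = 222.41 W/m².
Daily total = Q̄ × 59.30 h × 3600 s/h = 222.41 × 59.30 × 3600 / 10⁶ = 47.48 MJ/m².

47.5 MJ/m²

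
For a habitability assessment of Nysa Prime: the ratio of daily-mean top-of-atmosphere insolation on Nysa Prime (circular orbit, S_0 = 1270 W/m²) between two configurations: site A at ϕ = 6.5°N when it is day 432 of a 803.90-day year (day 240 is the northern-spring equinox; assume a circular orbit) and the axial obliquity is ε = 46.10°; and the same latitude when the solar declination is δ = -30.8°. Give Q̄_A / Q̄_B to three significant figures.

— Configuration A (ϕ=+6.5°):
Solar longitude: L_s = 360° × (432 − 240)/803.90 = 85.981°.
sin δ = sin 46.10° × sin 85.981° = 0.71878, so δ = +45.954°.
cos h₀ = −tan(+6.5°) tan(+45.954°) = -0.1178, h₀ = 1.6889 rad.
Bracket: h₀ sin ϕ sin δ + cos ϕ cos δ sin h₀ = 1.6889×0.11320×0.71878 + 0.99357×0.69524×0.99304 = 0.137419 + 0.685962 = 0.823381.
Q̄ = (S_0/π) × [bracket] = (1270/π) × 0.823381 = 332.85 W/m².
— Configuration B (ϕ=+6.5°):
cos h₀ = −tan(+6.5°) tan(-30.800°) = 0.0679, h₀ = 1.5028 rad.
Bracket: h₀ sin ϕ sin δ + cos ϕ cos δ sin h₀ = 1.5028×0.11320×-0.51204 + 0.99357×0.85896×0.99769 = -0.087107 + 0.851465 = 0.764358.
Q̄ = (S_0/π) × [bracket] = (1270/π) × 0.764358 = 308.99 W/m².
Ratio Q̄_A / Q̄_B = 332.85 / 308.99 = 1.077.

Q̄_A / Q̄_B ≈ 1.08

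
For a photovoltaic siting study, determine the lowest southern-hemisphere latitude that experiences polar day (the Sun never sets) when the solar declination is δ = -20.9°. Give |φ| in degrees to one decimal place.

|φ| = 69.1°

Polar day requires cos H₀ = −tan φ tan δ ≤ −1, i.e. tan φ tan δ ≥ 1.
The boundary is |tan φ| · |tan δ| = 1, so |φ| = 90° − |δ| = 90° − 20.9° = 69.1° in the southern hemisphere.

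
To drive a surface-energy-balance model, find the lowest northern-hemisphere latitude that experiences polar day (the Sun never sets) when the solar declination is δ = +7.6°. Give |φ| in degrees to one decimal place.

Polar day requires cos H₀ = −tan φ tan δ ≤ −1, i.e. tan φ tan δ ≥ 1.
The boundary is |tan φ| · |tan δ| = 1, so |φ| = 90° − |δ| = 90° − 7.6° = 82.4° in the northern hemisphere.

|φ| = 82.4°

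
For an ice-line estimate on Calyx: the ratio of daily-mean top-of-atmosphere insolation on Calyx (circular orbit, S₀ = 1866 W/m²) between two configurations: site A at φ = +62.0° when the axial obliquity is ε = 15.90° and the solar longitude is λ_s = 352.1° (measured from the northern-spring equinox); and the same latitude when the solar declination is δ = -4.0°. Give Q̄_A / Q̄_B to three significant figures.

Q̄_A / Q̄_B ≈ 1.11

— Configuration A (φ=+62.0°):
Solar declination: sin δ = sin ε · sin λ_s = sin 15.90° × sin 352.1° = -0.03765, so δ = -2.158°.
cos H₀ = −tan(+62.0°) tan(-2.158°) = 0.0709, H₀ = 1.4999 rad.
Bracket: H₀ sin φ sin δ + cos φ cos δ sin H₀ = 1.4999×0.88295×-0.03765 + 0.46947×0.99929×0.99749 = -0.049861 + 0.467959 = 0.418098.
Q̄ = (S₀/π) × [bracket] = (1866/π) × 0.418098 = 248.34 W/m².
— Configuration B (φ=+62.0°):
cos H₀ = −tan(+62.0°) tan(-4.000°) = 0.1315, H₀ = 1.4389 rad.
Bracket: H₀ sin φ sin δ + cos φ cos δ sin H₀ = 1.4389×0.88295×-0.06976 + 0.46947×0.99756×0.99131 = -0.088628 + 0.464255 = 0.375627.
Q̄ = (S₀/π) × [bracket] = (1866/π) × 0.375627 = 223.11 W/m².
Ratio Q̄_A / Q̄_B = 248.34 / 223.11 = 1.113.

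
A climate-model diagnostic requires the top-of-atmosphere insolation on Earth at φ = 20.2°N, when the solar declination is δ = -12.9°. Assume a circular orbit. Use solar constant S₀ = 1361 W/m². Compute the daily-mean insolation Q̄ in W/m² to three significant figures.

Q̄ ≈ 345 W/m²

cos H₀ = −tan(+20.2°) tan(-12.900°) = 0.0843, H₀ = 1.4864 rad.
Bracket: H₀ sin φ sin δ + cos φ cos δ sin H₀ = 1.4864×0.34530×-0.22325 + 0.93849×0.97476×0.99644 = -0.114584 + 0.911546 = 0.796962.
Q̄ = (S₀/π) × [bracket] = (1361/π) × 0.796962 = 345.3 W/m².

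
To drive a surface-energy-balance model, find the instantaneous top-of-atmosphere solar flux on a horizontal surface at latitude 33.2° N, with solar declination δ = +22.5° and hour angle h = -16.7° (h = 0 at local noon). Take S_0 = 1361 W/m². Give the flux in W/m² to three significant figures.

cos θ_z = sin ϕ sin δ + cos ϕ cos δ cos h = 0.209543 + 0.740463 = 0.950006.
Flux = S_0 · cos θ_z = 1361 × 0.950006 = 1293 W/m².

1.29e+03 W/m²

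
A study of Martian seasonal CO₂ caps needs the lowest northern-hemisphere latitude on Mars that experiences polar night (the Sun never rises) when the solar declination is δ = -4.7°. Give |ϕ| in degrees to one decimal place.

Polar night requires cos h₀ = −tan ϕ tan δ ≥ 1, i.e. tan ϕ tan δ ≤ −1.
The boundary is |tan ϕ| · |tan δ| = 1, so |ϕ| = 90° − |δ| = 90° − 4.7° = 85.3° in the northern hemisphere.

|ϕ| = 85.3°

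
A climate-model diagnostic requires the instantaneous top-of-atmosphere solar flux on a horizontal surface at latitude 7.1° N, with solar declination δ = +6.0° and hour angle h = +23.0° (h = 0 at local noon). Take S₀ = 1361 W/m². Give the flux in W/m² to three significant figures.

cos θ_z = sin φ sin δ + cos φ cos δ cos h = 0.012920 + 0.908442 = 0.921362.
Flux = S₀ · cos θ_z = 1361 × 0.921362 = 1254 W/m².

1.25e+03 W/m²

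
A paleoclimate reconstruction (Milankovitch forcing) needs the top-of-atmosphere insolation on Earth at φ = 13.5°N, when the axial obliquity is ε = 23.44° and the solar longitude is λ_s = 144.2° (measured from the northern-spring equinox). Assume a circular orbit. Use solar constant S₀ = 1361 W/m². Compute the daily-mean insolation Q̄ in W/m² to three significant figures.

Q̄ ≈ 447 W/m²

Solar declination: sin δ = sin ε · sin λ_s = sin 23.44° × sin 144.2° = 0.23269, so δ = +13.455°.
cos H₀ = −tan(+13.5°) tan(+13.455°) = -0.0574, H₀ = 1.6283 rad.
Bracket: H₀ sin φ sin δ + cos φ cos δ sin H₀ = 1.6283×0.23345×0.23269 + 0.97237×0.97255×0.99835 = 0.088452 + 0.944118 = 1.032570.
Q̄ = (S₀/π) × [bracket] = (1361/π) × 1.032570 = 447.3 W/m².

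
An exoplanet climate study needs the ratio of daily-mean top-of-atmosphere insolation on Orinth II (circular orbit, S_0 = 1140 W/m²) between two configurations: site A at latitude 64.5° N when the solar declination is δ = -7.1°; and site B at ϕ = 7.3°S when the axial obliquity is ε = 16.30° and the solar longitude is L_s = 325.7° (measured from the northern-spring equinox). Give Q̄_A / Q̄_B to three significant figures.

— Configuration A (ϕ=+64.5°):
cos h₀ = −tan(+64.5°) tan(-7.100°) = 0.2611, h₀ = 1.3066 rad.
Bracket: h₀ sin ϕ sin δ + cos ϕ cos δ sin h₀ = 1.3066×0.90259×-0.12360 + 0.43051×0.99233×0.96530 = -0.145764 + 0.412384 = 0.266620.
Q̄ = (S_0/π) × [bracket] = (1140/π) × 0.266620 = 96.749 W/m².
— Configuration B (ϕ=-7.3°):
Solar declination: sin δ = sin ε · sin L_s = sin 16.30° × sin 325.7° = -0.15816, so δ = -9.100°.
cos h₀ = −tan(-7.3°) tan(-9.100°) = -0.0205, h₀ = 1.5913 rad.
Bracket: h₀ sin ϕ sin δ + cos ϕ cos δ sin h₀ = 1.5913×-0.12706×-0.15816 + 0.99189×0.98741×0.99979 = 0.031978 + 0.979196 = 1.011174.
Q̄ = (S_0/π) × [bracket] = (1140/π) × 1.011174 = 366.93 W/m².
Ratio Q̄_A / Q̄_B = 96.749 / 366.93 = 0.2637.

Q̄_A / Q̄_B ≈ 0.264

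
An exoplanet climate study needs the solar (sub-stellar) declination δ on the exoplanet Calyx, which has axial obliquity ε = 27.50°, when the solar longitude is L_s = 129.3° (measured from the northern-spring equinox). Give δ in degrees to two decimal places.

δ = +20.94°

sin δ = sin ε · sin L_s = sin 27.50° × sin 129.3° = 0.357320.
δ = arcsin(0.357320) = +20.94°.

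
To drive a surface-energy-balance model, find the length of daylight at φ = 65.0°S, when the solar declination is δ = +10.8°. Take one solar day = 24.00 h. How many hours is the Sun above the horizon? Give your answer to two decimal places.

8.78 h

cos H₀ = −tan φ · tan δ = −tan(-65.0°) × tan(+10.800°) = 0.4091, so H₀ = 1.1493 rad = 65.85°.
Daylight = 2H₀/(2π) × 24.00 h = (1.1493/π) × 24.00 = 8.78 h.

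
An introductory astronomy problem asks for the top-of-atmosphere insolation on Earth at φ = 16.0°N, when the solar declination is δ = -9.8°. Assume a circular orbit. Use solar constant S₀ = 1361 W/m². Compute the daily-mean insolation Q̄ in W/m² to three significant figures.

cos H₀ = −tan(+16.0°) tan(-9.800°) = 0.0495, H₀ = 1.5212 rad.
Bracket: H₀ sin φ sin δ + cos φ cos δ sin H₀ = 1.5212×0.27564×-0.17021 + 0.96126×0.98541×0.99877 = -0.071370 + 0.946070 = 0.874700.
Q̄ = (S₀/π) × [bracket] = (1361/π) × 0.874700 = 378.9 W/m².

Q̄ ≈ 379 W/m²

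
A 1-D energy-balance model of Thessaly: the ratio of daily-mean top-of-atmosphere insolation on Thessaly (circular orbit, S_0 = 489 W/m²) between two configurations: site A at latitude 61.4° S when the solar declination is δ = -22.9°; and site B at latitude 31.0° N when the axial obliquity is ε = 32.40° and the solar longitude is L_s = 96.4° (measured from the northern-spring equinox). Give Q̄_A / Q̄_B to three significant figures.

Q̄_A / Q̄_B ≈ 0.925

— Configuration A (ϕ=-61.4°):
cos h₀ = −tan(-61.4°) tan(-22.900°) = -0.7748, h₀ = 2.4571 rad.
Bracket: h₀ sin ϕ sin δ + cos ϕ cos δ sin h₀ = 2.4571×-0.87798×-0.38912 + 0.47869×0.92119×0.63225 = 0.839443 + 0.278800 = 1.118243.
Q̄ = (S_0/π) × [bracket] = (489/π) × 1.118243 = 174.06 W/m².
— Configuration B (ϕ=+31.0°):
Solar declination: sin δ = sin ε · sin L_s = sin 32.40° × sin 96.4° = 0.53249, so δ = +32.174°.
cos h₀ = −tan(+31.0°) tan(+32.174°) = -0.3780, h₀ = 1.9584 rad.
Bracket: h₀ sin ϕ sin δ + cos ϕ cos δ sin h₀ = 1.9584×0.51504×0.53249 + 0.85717×0.84644×0.92581 = 0.537098 + 0.671715 = 1.208813.
Q̄ = (S_0/π) × [bracket] = (489/π) × 1.208813 = 188.16 W/m².
Ratio Q̄_A / Q̄_B = 174.06 / 188.16 = 0.9251.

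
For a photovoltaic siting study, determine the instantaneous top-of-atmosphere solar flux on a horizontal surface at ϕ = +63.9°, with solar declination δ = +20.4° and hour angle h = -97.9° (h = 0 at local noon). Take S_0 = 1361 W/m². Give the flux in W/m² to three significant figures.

cos θ_z = sin ϕ sin δ + cos ϕ cos δ cos h = 0.313027 + -0.056675 = 0.256352.
Flux = S_0 · cos θ_z = 1361 × 0.256352 = 348.9 W/m².

349 W/m²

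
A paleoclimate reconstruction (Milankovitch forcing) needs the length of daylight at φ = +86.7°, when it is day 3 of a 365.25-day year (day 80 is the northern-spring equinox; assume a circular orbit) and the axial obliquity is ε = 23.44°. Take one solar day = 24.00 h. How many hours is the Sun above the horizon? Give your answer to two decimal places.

0.00 h

Solar longitude: λ_s = 360° × (3 − 80)/365.25 = -75.893°, i.e. -75.893° + 360° = 284.107°.
sin δ = sin 23.44° × sin 284.107° = -0.38579, so δ = -22.693°.
cos H₀ = −tan φ · tan δ = 7.2523 ≥ 1, so the Sun never rises (polar night) and H₀ = 0.
Daylight = 2H₀/(2π) × 24.00 h = (0.0000/π) × 24.00 = 0.00 h.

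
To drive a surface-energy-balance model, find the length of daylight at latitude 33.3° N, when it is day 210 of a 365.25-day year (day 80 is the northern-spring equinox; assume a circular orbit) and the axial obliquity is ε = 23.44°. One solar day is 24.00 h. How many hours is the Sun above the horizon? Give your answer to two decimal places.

13.67 h

Solar longitude: L_s = 360° × (210 − 80)/365.25 = 128.131°.
sin δ = sin 23.44° × sin 128.131° = 0.31290, so δ = +18.234°.
cos h₀ = −tan ϕ · tan δ = −tan(+33.3°) × tan(+18.234°) = -0.2164, so h₀ = 1.7889 rad = 102.50°.
Daylight = 2h₀/(2π) × 24.00 h = (1.7889/π) × 24.00 = 13.67 h.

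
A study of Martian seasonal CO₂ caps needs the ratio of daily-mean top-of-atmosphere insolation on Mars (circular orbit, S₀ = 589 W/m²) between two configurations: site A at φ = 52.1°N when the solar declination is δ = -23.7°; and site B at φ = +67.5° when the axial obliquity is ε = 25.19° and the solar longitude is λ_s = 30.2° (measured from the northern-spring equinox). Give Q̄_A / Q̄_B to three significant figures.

— Configuration A (φ=+52.1°):
cos H₀ = −tan(+52.1°) tan(-23.700°) = 0.5639, H₀ = 0.9717 rad.
Bracket: H₀ sin φ sin δ + cos φ cos δ sin H₀ = 0.9717×0.78908×-0.40195 + 0.61429×0.91566×0.82586 = -0.308195 + 0.464530 = 0.156335.
Q̄ = (S₀/π) × [bracket] = (589/π) × 0.156335 = 29.310 W/m².
— Configuration B (φ=+67.5°):
Solar declination: sin δ = sin ε · sin λ_s = sin 25.19° × sin 30.2° = 0.21410, so δ = +12.362°.
cos H₀ = −tan(+67.5°) tan(+12.362°) = -0.5291, H₀ = 2.1284 rad.
Bracket: H₀ sin φ sin δ + cos φ cos δ sin H₀ = 2.1284×0.92388×0.21410 + 0.38268×0.97681×0.84853 = 0.421003 + 0.317185 = 0.738188.
Q̄ = (S₀/π) × [bracket] = (589/π) × 0.738188 = 138.40 W/m².
Ratio Q̄_A / Q̄_B = 29.310 / 138.40 = 0.2118.

Q̄_A / Q̄_B ≈ 0.212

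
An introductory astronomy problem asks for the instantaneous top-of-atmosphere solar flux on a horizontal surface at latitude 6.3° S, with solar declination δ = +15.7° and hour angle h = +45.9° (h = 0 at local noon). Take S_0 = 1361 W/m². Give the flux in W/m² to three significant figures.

866 W/m²

cos θ_z = sin ϕ sin δ + cos ϕ cos δ cos h = -0.029694 + 0.665904 = 0.636210.
Flux = S_0 · cos θ_z = 1361 × 0.636210 = 865.9 W/m².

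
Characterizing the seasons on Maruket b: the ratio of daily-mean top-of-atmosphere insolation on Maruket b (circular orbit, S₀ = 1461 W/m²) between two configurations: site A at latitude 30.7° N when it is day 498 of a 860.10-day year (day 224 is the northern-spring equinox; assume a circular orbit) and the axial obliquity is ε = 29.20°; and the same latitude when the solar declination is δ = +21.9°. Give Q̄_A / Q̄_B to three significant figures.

— Configuration A (φ=+30.7°):
Solar longitude: λ_s = 360° × (498 − 224)/860.10 = 114.684°.
sin δ = sin 29.20° × sin 114.684° = 0.44328, so δ = +26.313°.
cos H₀ = −tan(+30.7°) tan(+26.313°) = -0.2936, H₀ = 1.8688 rad.
Bracket: H₀ sin φ sin δ + cos φ cos δ sin H₀ = 1.8688×0.51054×0.44328 + 0.85985×0.89638×0.95592 = 0.422932 + 0.736778 = 1.159710.
Q̄ = (S₀/π) × [bracket] = (1461/π) × 1.159710 = 539.32 W/m².
— Configuration B (φ=+30.7°):
cos H₀ = −tan(+30.7°) tan(+21.900°) = -0.2387, H₀ = 1.8118 rad.
Bracket: H₀ sin φ sin δ + cos φ cos δ sin H₀ = 1.8118×0.51054×0.37299 + 0.85985×0.92784×0.97110 = 0.345014 + 0.774747 = 1.119761.
Q̄ = (S₀/π) × [bracket] = (1461/π) × 1.119761 = 520.75 W/m².
Ratio Q̄_A / Q̄_B = 539.32 / 520.75 = 1.036.

Q̄_A / Q̄_B ≈ 1.04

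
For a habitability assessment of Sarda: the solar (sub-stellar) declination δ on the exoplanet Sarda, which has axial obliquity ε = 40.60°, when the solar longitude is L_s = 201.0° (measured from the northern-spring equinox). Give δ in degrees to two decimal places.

δ = -13.49°

sin δ = sin ε · sin L_s = sin 40.60° × sin 201.0° = -0.233217.
δ = arcsin(-0.233217) = -13.49°.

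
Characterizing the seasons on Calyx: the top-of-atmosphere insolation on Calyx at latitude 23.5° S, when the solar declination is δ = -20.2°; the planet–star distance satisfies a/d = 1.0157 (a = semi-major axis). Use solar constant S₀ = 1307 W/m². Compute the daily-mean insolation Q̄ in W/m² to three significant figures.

cos H₀ = −tan(-23.5°) tan(-20.200°) = -0.1600, H₀ = 1.7315 rad.
Bracket: H₀ sin φ sin δ + cos φ cos δ sin H₀ = 1.7315×-0.39875×-0.34530 + 0.91706×0.93849×0.98712 = 0.238407 + 0.849566 = 1.087973.
Inverse-square distance factor (a/d)² = 1.0157² = 1.031646.
Q̄ = (S₀/π) × 1.031646 × [bracket] = (1307/π) × 1.031646 × 1.087973 = 467.0 W/m².

Q̄ ≈ 467 W/m²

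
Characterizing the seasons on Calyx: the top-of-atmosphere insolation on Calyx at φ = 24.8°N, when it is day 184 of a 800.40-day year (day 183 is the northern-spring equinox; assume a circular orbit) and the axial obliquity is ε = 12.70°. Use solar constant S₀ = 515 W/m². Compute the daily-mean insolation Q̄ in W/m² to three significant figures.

Q̄ ≈ 149 W/m²

Solar longitude: λ_s = 360° × (184 − 183)/800.40 = 0.450°.
sin δ = sin 12.70° × sin 0.450° = 0.00173, so δ = +0.099°.
cos H₀ = −tan(+24.8°) tan(+0.099°) = -0.0008, H₀ = 1.5716 rad.
Bracket: H₀ sin φ sin δ + cos φ cos δ sin H₀ = 1.5716×0.41945×0.00173 + 0.90778×1.00000×1.00000 = 0.001140 + 0.907780 = 0.908920.
Q̄ = (S₀/π) × [bracket] = (515/π) × 0.908920 = 149.0 W/m².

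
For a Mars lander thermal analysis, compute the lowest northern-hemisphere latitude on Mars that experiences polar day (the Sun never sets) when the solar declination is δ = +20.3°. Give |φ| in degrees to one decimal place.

Polar day requires cos H₀ = −tan φ tan δ ≤ −1, i.e. tan φ tan δ ≥ 1.
The boundary is |tan φ| · |tan δ| = 1, so |φ| = 90° − |δ| = 90° − 20.3° = 69.7° in the northern hemisphere.

|φ| = 69.7°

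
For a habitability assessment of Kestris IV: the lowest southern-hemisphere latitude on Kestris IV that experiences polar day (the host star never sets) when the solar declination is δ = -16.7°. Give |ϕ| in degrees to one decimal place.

|ϕ| = 73.3°

Polar day requires cos h₀ = −tan ϕ tan δ ≤ −1, i.e. tan ϕ tan δ ≥ 1.
The boundary is |tan ϕ| · |tan δ| = 1, so |ϕ| = 90° − |δ| = 90° − 16.7° = 73.3° in the southern hemisphere.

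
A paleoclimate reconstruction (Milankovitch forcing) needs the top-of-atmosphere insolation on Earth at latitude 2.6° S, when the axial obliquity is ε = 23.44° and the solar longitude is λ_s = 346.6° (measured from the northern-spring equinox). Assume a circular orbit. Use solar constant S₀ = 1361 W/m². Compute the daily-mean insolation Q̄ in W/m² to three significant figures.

Q̄ ≈ 434 W/m²

Solar declination: sin δ = sin ε · sin λ_s = sin 23.44° × sin 346.6° = -0.09219, so δ = -5.289°.
cos H₀ = −tan(-2.6°) tan(-5.289°) = -0.0042, H₀ = 1.5750 rad.
Bracket: H₀ sin φ sin δ + cos φ cos δ sin H₀ = 1.5750×-0.04536×-0.09219 + 0.99897×0.99574×0.99999 = 0.006586 + 0.994704 = 1.001290.
Q̄ = (S₀/π) × [bracket] = (1361/π) × 1.001290 = 433.8 W/m².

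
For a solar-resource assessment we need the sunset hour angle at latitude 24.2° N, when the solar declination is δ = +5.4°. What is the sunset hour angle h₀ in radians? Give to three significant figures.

h₀ = 1.61 rad

cos h₀ = −tan ϕ · tan δ = −tan(+24.2°) × tan(+5.400°) = -0.0425, so h₀ = 1.6133 rad = 92.43°.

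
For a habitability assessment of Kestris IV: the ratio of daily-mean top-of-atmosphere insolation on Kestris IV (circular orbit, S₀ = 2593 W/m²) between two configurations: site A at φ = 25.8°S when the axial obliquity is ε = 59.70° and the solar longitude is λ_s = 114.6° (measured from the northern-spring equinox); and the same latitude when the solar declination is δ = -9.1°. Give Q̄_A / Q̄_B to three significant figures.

— Configuration A (φ=-25.8°):
Solar declination: sin δ = sin ε · sin λ_s = sin 59.70° × sin 114.6° = 0.78503, so δ = +51.723°.
cos H₀ = −tan(-25.8°) tan(+51.723°) = 0.6126, H₀ = 0.9114 rad.
Bracket: H₀ sin φ sin δ + cos φ cos δ sin H₀ = 0.9114×-0.43523×0.78503 + 0.90032×0.61946×0.79037 = -0.311397 + 0.440799 = 0.129402.
Q̄ = (S₀/π) × [bracket] = (2593/π) × 0.129402 = 106.81 W/m².
— Configuration B (φ=-25.8°):
cos H₀ = −tan(-25.8°) tan(-9.100°) = -0.0774, H₀ = 1.6483 rad.
Bracket: H₀ sin φ sin δ + cos φ cos δ sin H₀ = 1.6483×-0.43523×-0.15816 + 0.90032×0.98741×0.99700 = 0.113462 + 0.886318 = 0.999780.
Q̄ = (S₀/π) × [bracket] = (2593/π) × 0.999780 = 825.20 W/m².
Ratio Q̄_A / Q̄_B = 106.81 / 825.20 = 0.1294.

Q̄_A / Q̄_B ≈ 0.129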